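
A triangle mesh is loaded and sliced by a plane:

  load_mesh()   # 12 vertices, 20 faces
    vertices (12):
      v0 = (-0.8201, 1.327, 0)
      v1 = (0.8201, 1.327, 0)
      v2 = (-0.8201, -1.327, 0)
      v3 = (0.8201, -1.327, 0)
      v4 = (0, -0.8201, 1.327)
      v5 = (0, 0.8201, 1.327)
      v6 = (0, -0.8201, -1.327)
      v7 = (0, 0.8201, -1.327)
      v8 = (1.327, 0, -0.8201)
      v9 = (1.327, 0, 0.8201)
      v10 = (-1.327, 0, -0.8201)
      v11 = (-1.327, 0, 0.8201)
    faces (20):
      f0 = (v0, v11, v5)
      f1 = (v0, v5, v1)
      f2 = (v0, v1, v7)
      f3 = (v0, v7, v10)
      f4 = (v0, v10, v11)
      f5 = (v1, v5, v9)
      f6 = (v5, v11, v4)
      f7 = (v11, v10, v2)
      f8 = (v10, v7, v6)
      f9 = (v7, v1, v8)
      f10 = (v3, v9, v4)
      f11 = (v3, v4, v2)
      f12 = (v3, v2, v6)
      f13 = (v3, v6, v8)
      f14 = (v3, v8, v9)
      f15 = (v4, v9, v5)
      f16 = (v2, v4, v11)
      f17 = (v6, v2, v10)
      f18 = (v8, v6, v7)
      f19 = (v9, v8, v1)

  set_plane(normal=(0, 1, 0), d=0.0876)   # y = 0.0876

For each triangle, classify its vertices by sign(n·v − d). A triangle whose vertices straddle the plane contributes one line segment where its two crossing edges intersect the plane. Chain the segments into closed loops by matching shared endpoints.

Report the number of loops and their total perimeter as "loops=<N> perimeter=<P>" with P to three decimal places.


Straddling triangles (10 of 20):
  (v0,v11,v5) [+-+] → (-1.29354, 0.0876, 0.765962)–(-1.18525, 0.0876, 0.874245)  len=0.1531
  (v0,v7,v10) [++-] → (-1.18525, 0.0876, -0.874245)–(-1.29354, 0.0876, -0.765962)  len=0.1531
  (v0,v10,v11) [+--] → (-1.29354, 0.0876, -0.765962)–(-1.29354, 0.0876, 0.765962)  len=1.5319
  (v1,v5,v9) [++-] → (1.18525, 0.0876, 0.874245)–(1.29354, 0.0876, 0.765962)  len=0.1531
  (v5,v11,v4) [+--] → (-1.18525, 0.0876, 0.874245)–(0, 0.0876, 1.327)  len=1.2688
  (v10,v7,v6) [-+-] → (-1.18525, 0.0876, -0.874245)–(0, 0.0876, -1.327)  len=1.2688
  (v7,v1,v8) [++-] → (1.29354, 0.0876, -0.765962)–(1.18525, 0.0876, -0.874245)  len=0.1531
  (v4,v9,v5) [--+] → (1.18525, 0.0876, 0.874245)–(0, 0.0876, 1.327)  len=1.2688
  (v8,v6,v7) [--+] → (0, 0.0876, -1.327)–(1.18525, 0.0876, -0.874245)  len=1.2688
  (v9,v8,v1) [--+] → (1.29354, 0.0876, -0.765962)–(1.29354, 0.0876, 0.765962)  len=1.5319

Chained into 1 loop(s):
  loop 1: 10 segments, perimeter = 8.7515
Total perimeter = 8.752

loops=1 perimeter=8.752


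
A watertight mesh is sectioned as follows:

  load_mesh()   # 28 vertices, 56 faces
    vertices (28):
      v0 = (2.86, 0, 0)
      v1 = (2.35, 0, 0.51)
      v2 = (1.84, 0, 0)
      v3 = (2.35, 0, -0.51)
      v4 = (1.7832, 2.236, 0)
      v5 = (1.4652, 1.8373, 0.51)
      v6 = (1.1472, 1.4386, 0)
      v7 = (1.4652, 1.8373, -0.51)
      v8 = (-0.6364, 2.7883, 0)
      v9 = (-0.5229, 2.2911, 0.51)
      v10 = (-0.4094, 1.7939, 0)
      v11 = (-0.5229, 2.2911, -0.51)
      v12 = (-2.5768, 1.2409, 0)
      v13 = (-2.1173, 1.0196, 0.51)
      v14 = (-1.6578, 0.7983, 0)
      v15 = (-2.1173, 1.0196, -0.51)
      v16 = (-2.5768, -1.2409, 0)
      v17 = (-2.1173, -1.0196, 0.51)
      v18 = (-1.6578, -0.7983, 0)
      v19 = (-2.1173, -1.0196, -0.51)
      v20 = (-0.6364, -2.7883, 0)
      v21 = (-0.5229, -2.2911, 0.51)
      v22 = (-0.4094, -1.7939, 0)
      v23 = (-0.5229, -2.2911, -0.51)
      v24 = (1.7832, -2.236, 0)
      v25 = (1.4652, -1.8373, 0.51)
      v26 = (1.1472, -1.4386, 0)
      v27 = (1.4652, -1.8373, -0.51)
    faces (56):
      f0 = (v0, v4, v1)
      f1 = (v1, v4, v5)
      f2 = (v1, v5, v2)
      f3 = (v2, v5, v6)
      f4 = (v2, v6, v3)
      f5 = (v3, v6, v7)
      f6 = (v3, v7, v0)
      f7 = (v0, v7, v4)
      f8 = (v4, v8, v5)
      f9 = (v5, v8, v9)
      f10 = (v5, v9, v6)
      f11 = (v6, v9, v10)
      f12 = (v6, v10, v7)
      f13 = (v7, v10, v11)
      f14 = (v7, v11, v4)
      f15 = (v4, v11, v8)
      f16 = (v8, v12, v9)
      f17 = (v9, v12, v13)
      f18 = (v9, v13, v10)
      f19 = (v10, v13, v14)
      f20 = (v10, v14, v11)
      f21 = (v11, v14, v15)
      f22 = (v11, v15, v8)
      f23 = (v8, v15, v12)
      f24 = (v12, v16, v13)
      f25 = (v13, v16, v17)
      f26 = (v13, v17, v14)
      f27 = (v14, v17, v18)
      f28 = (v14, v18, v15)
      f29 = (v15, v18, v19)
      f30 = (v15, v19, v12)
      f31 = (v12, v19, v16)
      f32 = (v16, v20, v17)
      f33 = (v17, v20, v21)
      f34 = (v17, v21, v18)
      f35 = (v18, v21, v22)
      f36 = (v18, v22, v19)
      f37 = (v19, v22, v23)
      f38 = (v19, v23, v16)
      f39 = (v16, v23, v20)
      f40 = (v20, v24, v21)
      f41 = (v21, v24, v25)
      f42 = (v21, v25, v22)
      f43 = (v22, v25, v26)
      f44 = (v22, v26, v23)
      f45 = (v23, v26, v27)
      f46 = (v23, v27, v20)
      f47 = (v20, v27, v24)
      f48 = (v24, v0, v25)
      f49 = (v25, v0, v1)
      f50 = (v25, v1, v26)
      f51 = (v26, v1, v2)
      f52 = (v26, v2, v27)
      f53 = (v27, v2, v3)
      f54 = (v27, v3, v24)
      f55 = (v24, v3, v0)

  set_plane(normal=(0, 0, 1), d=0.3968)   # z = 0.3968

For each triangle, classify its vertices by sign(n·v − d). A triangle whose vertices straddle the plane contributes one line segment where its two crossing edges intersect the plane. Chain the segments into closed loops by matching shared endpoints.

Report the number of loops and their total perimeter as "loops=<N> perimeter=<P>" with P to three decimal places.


Straddling triangles (28 of 56):
  (v0,v4,v1) [--+] → (2.22419, 0.496304, 0.3968)–(2.4632, 0, 0.3968)  len=0.5509
  (v1,v4,v5) [+-+] → (2.22419, 0.496304, 0.3968)–(1.53578, 1.9258, 0.3968)  len=1.5866
  (v1,v5,v2) [++-] → (1.54839, 1.42949, 0.3968)–(2.2368, 0, 0.3968)  len=1.5866
  (v2,v5,v6) [-+-] → (1.54839, 1.42949, 0.3968)–(1.39462, 1.7488, 0.3968)  len=0.3544
  (v4,v8,v5) [--+] → (0.998727, 2.04838, 0.3968)–(1.53578, 1.9258, 0.3968)  len=0.5509
  (v5,v8,v9) [+-+] → (0.998727, 2.04838, 0.3968)–(-0.548093, 2.40146, 0.3968)  len=1.5866
  (v5,v9,v6) [++-] → (-0.152203, 2.10188, 0.3968)–(1.39462, 1.7488, 0.3968)  len=1.5866
  (v6,v9,v10) [-+-] → (-0.152203, 2.10188, 0.3968)–(-0.497707, 2.18074, 0.3968)  len=0.3544
  (v8,v12,v9) [--+] → (-0.978785, 2.058, 0.3968)–(-0.548093, 2.40146, 0.3968)  len=0.5509
  (v9,v12,v13) [+-+] → (-0.978785, 2.058, 0.3968)–(-2.21929, 1.06872, 0.3968)  len=1.5867
  (v9,v13,v10) [++-] → (-1.73821, 1.19146, 0.3968)–(-0.497707, 2.18074, 0.3968)  len=1.5867
  (v10,v13,v14) [-+-] → (-1.73821, 1.19146, 0.3968)–(-2.01531, 0.97048, 0.3968)  len=0.3544
  (v12,v16,v13) [--+] → (-2.21929, 0.517858, 0.3968)–(-2.21929, 1.06872, 0.3968)  len=0.5509
  (v13,v16,v17) [+-+] → (-2.21929, 0.517858, 0.3968)–(-2.21929, -1.06872, 0.3968)  len=1.5866
  (v13,v17,v14) [++-] → (-2.01531, -0.616097, 0.3968)–(-2.01531, 0.97048, 0.3968)  len=1.5866
  (v14,v17,v18) [-+-] → (-2.01531, -0.616097, 0.3968)–(-2.01531, -0.97048, 0.3968)  len=0.3544
  (v16,v20,v17) [--+] → (-1.7886, -1.41218, 0.3968)–(-2.21929, -1.06872, 0.3968)  len=0.5509
  (v17,v20,v21) [+-+] → (-1.7886, -1.41218, 0.3968)–(-0.548093, -2.40146, 0.3968)  len=1.5867
  (v17,v21,v18) [++-] → (-0.774803, -1.95976, 0.3968)–(-2.01531, -0.97048, 0.3968)  len=1.5867
  (v18,v21,v22) [-+-] → (-0.774803, -1.95976, 0.3968)–(-0.497707, -2.18074, 0.3968)  len=0.3544
  (v20,v24,v21) [--+] → (-0.0110362, -2.27887, 0.3968)–(-0.548093, -2.40146, 0.3968)  len=0.5509
  (v21,v24,v25) [+-+] → (-0.0110362, -2.27887, 0.3968)–(1.53578, -1.9258, 0.3968)  len=1.5866
  (v21,v25,v22) [++-] → (1.04911, -1.82767, 0.3968)–(-0.497707, -2.18074, 0.3968)  len=1.5866
  (v22,v25,v26) [-+-] → (1.04911, -1.82767, 0.3968)–(1.39462, -1.7488, 0.3968)  len=0.3544
  (v24,v0,v25) [--+] → (1.77479, -1.42949, 0.3968)–(1.53578, -1.9258, 0.3968)  len=0.5509
  (v25,v0,v1) [+-+] → (1.77479, -1.42949, 0.3968)–(2.4632, 0, 0.3968)  len=1.5866
  (v25,v1,v26) [++-] → (2.08303, -0.319313, 0.3968)–(1.39462, -1.7488, 0.3968)  len=1.5866
  (v26,v1,v2) [-+-] → (2.08303, -0.319313, 0.3968)–(2.2368, 0, 0.3968)  len=0.3544

Chained into 2 loop(s):
  loop 1: 14 segments, perimeter = 14.9624
  loop 2: 14 segments, perimeter = 13.5872
Total perimeter = 28.550

loops=2 perimeter=28.550


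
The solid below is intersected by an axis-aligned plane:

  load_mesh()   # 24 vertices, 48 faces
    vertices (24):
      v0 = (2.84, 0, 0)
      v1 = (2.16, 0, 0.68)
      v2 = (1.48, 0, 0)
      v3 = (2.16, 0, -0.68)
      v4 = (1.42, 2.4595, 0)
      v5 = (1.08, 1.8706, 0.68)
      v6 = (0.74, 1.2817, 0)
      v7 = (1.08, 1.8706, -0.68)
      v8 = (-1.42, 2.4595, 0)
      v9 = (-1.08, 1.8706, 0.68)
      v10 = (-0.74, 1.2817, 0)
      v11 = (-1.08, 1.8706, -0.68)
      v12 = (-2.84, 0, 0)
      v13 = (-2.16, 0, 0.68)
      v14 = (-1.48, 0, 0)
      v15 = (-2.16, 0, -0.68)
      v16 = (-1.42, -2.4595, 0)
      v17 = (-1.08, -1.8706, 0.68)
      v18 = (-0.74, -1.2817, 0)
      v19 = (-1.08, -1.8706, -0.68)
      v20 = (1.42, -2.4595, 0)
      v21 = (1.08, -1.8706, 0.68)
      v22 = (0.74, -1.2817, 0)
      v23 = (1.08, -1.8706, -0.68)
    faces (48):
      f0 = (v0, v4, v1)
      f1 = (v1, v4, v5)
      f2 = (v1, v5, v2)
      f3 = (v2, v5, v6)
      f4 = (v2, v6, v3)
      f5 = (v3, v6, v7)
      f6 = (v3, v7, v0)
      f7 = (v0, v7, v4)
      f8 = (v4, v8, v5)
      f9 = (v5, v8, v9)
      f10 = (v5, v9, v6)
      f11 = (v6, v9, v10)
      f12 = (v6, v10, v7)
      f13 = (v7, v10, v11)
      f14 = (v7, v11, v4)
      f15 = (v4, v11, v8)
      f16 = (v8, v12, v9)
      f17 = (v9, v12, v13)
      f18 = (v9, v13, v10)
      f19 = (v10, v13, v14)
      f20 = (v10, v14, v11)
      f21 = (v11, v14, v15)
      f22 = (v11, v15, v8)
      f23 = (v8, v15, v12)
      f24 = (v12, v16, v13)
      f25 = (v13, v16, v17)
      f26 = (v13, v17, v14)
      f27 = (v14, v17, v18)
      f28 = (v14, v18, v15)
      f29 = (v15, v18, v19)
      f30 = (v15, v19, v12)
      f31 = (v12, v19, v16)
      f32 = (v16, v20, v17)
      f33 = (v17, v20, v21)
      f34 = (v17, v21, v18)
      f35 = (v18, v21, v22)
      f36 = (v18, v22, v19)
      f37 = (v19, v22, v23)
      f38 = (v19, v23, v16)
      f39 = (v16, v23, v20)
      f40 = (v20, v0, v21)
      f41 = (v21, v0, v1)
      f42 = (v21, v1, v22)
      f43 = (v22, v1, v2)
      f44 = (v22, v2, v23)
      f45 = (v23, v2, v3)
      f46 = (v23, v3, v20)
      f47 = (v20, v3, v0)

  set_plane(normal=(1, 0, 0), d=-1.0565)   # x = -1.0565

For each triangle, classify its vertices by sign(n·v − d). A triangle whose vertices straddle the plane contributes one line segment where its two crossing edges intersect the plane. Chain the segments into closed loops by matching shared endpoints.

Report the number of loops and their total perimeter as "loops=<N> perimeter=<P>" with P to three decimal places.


loops=2 perimeter=8.911

Straddling triangles (20 of 48):
  (v4,v8,v5) [+-+] → (-1.0565, 2.4595, 0)–(-1.0565, 2.37387, 0.098872)  len=0.1308
  (v5,v8,v9) [+--] → (-1.0565, 2.37387, 0.098872)–(-1.0565, 1.8706, 0.68)  len=0.7688
  (v5,v9,v6) [+-+] → (-1.0565, 1.8706, 0.68)–(-1.0565, 1.863, 0.67122)  len=0.0116
  (v6,v9,v10) [+-+] → (-1.0565, 1.863, 0.67122)–(-1.0565, 1.8299, 0.633)  len=0.0506
  (v7,v10,v11) [++-] → (-1.0565, 1.8299, -0.633)–(-1.0565, 1.8706, -0.68)  len=0.0622
  (v7,v11,v4) [+-+] → (-1.0565, 1.8706, -0.68)–(-1.0565, 1.87614, -0.673608)  len=0.0085
  (v4,v11,v8) [+--] → (-1.0565, 1.87614, -0.673608)–(-1.0565, 2.4595, 0)  len=0.8911
  (v9,v13,v10) [--+] → (-1.0565, 0.996025, 0.151563)–(-1.0565, 1.8299, 0.633)  len=0.9629
  (v10,v13,v14) [+--] → (-1.0565, 0.996025, 0.151563)–(-1.0565, 0.733513, 0)  len=0.3031
  (v10,v14,v11) [+--] → (-1.0565, 0.733513, 0)–(-1.0565, 1.8299, -0.633)  len=1.2660
  (v14,v17,v18) [--+] → (-1.0565, -1.8299, 0.633)–(-1.0565, -0.733513, 0)  len=1.2660
  (v14,v18,v15) [-+-] → (-1.0565, -0.733513, 0)–(-1.0565, -0.996025, -0.151563)  len=0.3031
  (v15,v18,v19) [-+-] → (-1.0565, -0.996025, -0.151563)–(-1.0565, -1.8299, -0.633)  len=0.9629
  (v16,v20,v17) [-+-] → (-1.0565, -2.4595, 0)–(-1.0565, -1.87614, 0.673608)  len=0.8911
  (v17,v20,v21) [-++] → (-1.0565, -1.87614, 0.673608)–(-1.0565, -1.8706, 0.68)  len=0.0085
  (v17,v21,v18) [-++] → (-1.0565, -1.8706, 0.68)–(-1.0565, -1.8299, 0.633)  len=0.0622
  (v18,v22,v19) [++-] → (-1.0565, -1.863, -0.67122)–(-1.0565, -1.8299, -0.633)  len=0.0506
  (v19,v22,v23) [-++] → (-1.0565, -1.863, -0.67122)–(-1.0565, -1.8706, -0.68)  len=0.0116
  (v19,v23,v16) [-+-] → (-1.0565, -1.8706, -0.68)–(-1.0565, -2.37387, -0.098872)  len=0.7688
  (v16,v23,v20) [-++] → (-1.0565, -2.37387, -0.098872)–(-1.0565, -2.4595, 0)  len=0.1308

Chained into 2 loop(s):
  loop 1: 10 segments, perimeter = 4.4555
  loop 2: 10 segments, perimeter = 4.4555
Total perimeter = 8.911


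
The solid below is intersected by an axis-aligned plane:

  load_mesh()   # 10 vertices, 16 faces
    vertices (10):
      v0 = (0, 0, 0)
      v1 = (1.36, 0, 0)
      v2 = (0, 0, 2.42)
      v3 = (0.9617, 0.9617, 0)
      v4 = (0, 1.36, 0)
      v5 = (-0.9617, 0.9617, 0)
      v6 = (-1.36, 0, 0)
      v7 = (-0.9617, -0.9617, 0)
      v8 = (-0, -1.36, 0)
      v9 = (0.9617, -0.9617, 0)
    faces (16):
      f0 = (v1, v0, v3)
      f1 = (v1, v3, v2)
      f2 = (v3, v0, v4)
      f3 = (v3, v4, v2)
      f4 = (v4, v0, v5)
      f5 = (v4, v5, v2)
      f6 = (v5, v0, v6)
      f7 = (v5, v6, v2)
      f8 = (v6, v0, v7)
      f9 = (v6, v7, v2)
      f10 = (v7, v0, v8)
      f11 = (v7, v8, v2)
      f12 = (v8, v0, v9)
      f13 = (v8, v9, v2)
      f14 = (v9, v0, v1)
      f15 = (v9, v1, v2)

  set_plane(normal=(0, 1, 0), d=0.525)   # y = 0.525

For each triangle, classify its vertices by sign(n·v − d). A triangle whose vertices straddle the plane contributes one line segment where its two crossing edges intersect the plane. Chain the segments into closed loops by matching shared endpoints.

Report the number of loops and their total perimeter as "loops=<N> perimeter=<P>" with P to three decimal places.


Straddling triangles (8 of 16):
  (v1,v0,v3) [--+] → (0.525, 0.525, 0)–(1.14256, 0.525, 0)  len=0.6176
  (v1,v3,v2) [-+-] → (1.14256, 0.525, 0)–(0.525, 0.525, 1.0989)  len=1.2605
  (v3,v0,v4) [+-+] → (0.525, 0.525, 0)–(0, 0.525, 0)  len=0.5250
  (v3,v4,v2) [++-] → (0, 0.525, 1.48581)–(0.525, 0.525, 1.0989)  len=0.6522
  (v4,v0,v5) [+-+] → (0, 0.525, 0)–(-0.525, 0.525, 0)  len=0.5250
  (v4,v5,v2) [++-] → (-0.525, 0.525, 1.0989)–(0, 0.525, 1.48581)  len=0.6522
  (v5,v0,v6) [+--] → (-0.525, 0.525, 0)–(-1.14256, 0.525, 0)  len=0.6176
  (v5,v6,v2) [+--] → (-1.14256, 0.525, 0)–(-0.525, 0.525, 1.0989)  len=1.2605

Chained into 1 loop(s):
  loop 1: 8 segments, perimeter = 6.1106
Total perimeter = 6.111

loops=1 perimeter=6.111


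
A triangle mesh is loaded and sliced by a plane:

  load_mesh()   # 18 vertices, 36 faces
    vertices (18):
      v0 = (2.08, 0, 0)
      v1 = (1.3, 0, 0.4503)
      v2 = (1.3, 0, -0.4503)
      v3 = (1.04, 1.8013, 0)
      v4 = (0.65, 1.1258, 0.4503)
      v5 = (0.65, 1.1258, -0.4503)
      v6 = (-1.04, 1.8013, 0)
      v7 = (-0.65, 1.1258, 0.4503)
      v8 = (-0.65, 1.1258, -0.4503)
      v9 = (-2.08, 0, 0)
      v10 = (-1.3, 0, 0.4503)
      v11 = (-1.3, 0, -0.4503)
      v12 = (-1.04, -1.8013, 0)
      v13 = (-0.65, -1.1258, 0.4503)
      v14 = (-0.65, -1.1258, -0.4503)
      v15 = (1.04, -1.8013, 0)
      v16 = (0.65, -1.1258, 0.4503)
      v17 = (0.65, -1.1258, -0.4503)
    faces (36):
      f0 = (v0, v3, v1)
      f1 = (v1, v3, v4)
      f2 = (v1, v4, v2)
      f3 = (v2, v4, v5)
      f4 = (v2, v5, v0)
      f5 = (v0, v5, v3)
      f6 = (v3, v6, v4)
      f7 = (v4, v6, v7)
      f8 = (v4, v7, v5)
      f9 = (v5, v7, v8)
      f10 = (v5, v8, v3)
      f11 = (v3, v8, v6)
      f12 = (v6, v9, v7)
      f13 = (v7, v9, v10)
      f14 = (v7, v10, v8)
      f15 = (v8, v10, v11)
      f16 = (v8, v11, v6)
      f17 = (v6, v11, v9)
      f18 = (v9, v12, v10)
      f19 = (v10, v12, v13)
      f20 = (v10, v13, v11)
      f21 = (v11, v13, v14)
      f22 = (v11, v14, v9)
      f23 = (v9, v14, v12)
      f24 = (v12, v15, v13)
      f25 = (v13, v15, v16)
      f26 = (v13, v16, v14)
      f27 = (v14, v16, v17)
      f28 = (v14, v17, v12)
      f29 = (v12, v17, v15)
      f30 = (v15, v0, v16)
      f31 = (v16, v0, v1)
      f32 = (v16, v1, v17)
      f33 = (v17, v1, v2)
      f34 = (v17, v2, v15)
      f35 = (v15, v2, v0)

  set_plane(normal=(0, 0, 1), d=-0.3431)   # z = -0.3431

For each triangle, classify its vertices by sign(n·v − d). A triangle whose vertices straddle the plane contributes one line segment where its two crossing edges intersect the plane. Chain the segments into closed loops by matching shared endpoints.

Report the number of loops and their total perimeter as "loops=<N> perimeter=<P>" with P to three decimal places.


Straddling triangles (24 of 36):
  (v1,v4,v2) [++-] → (1.22263, 0.134006, -0.3431)–(1.3, 0, -0.3431)  len=0.1547
  (v2,v4,v5) [-+-] → (1.22263, 0.134006, -0.3431)–(0.65, 1.1258, -0.3431)  len=1.1452
  (v2,v5,v0) [--+] → (0.990431, 0.857788, -0.3431)–(1.48569, 0, -0.3431)  len=0.9905
  (v0,v5,v3) [+-+] → (0.990431, 0.857788, -0.3431)–(0.742845, 1.28661, -0.3431)  len=0.4952
  (v4,v7,v5) [++-] → (0.495259, 1.1258, -0.3431)–(0.65, 1.1258, -0.3431)  len=0.1547
  (v5,v7,v8) [-+-] → (0.495259, 1.1258, -0.3431)–(-0.65, 1.1258, -0.3431)  len=1.1453
  (v5,v8,v3) [--+] → (-0.247673, 1.28661, -0.3431)–(0.742845, 1.28661, -0.3431)  len=0.9905
  (v3,v8,v6) [+-+] → (-0.247673, 1.28661, -0.3431)–(-0.742845, 1.28661, -0.3431)  len=0.4952
  (v7,v10,v8) [++-] → (-0.727371, 0.991794, -0.3431)–(-0.65, 1.1258, -0.3431)  len=0.1547
  (v8,v10,v11) [-+-] → (-0.727371, 0.991794, -0.3431)–(-1.3, 0, -0.3431)  len=1.1452
  (v8,v11,v6) [--+] → (-1.2381, 0.428824, -0.3431)–(-0.742845, 1.28661, -0.3431)  len=0.9905
  (v6,v11,v9) [+-+] → (-1.2381, 0.428824, -0.3431)–(-1.48569, 0, -0.3431)  len=0.4952
  (v10,v13,v11) [++-] → (-1.22263, -0.134006, -0.3431)–(-1.3, 0, -0.3431)  len=0.1547
  (v11,v13,v14) [-+-] → (-1.22263, -0.134006, -0.3431)–(-0.65, -1.1258, -0.3431)  len=1.1452
  (v11,v14,v9) [--+] → (-0.990431, -0.857788, -0.3431)–(-1.48569, 0, -0.3431)  len=0.9905
  (v9,v14,v12) [+-+] → (-0.990431, -0.857788, -0.3431)–(-0.742845, -1.28661, -0.3431)  len=0.4952
  (v13,v16,v14) [++-] → (-0.495259, -1.1258, -0.3431)–(-0.65, -1.1258, -0.3431)  len=0.1547
  (v14,v16,v17) [-+-] → (-0.495259, -1.1258, -0.3431)–(0.65, -1.1258, -0.3431)  len=1.1453
  (v14,v17,v12) [--+] → (0.247673, -1.28661, -0.3431)–(-0.742845, -1.28661, -0.3431)  len=0.9905
  (v12,v17,v15) [+-+] → (0.247673, -1.28661, -0.3431)–(0.742845, -1.28661, -0.3431)  len=0.4952
  (v16,v1,v17) [++-] → (0.727371, -0.991794, -0.3431)–(0.65, -1.1258, -0.3431)  len=0.1547
  (v17,v1,v2) [-+-] → (0.727371, -0.991794, -0.3431)–(1.3, 0, -0.3431)  len=1.1452
  (v17,v2,v15) [--+] → (1.2381, -0.428824, -0.3431)–(0.742845, -1.28661, -0.3431)  len=0.9905
  (v15,v2,v0) [+-+] → (1.2381, -0.428824, -0.3431)–(1.48569, 0, -0.3431)  len=0.4952

Chained into 2 loop(s):
  loop 1: 12 segments, perimeter = 7.7999
  loop 2: 12 segments, perimeter = 8.9140
Total perimeter = 16.714

loops=2 perimeter=16.714


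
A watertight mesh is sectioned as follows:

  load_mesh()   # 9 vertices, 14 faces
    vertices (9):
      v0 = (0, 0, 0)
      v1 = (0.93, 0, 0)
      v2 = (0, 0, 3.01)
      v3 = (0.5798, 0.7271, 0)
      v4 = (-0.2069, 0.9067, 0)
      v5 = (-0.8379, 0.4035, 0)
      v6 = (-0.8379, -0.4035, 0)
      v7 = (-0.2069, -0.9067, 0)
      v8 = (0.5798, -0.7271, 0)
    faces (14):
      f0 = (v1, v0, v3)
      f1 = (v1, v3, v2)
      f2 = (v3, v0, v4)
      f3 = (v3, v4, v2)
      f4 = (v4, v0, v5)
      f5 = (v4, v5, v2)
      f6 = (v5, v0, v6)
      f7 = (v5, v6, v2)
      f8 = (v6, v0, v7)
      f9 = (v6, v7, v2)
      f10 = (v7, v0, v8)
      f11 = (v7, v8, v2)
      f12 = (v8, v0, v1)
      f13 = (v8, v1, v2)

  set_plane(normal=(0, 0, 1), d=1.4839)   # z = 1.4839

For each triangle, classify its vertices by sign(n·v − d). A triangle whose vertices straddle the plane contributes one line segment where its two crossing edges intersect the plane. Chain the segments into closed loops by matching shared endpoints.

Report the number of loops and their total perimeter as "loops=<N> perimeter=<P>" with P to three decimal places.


loops=1 perimeter=2.864

Straddling triangles (7 of 14):
  (v1,v3,v2) [--+] → (0.293964, 0.368647, 1.4839)–(0.471519, 0, 1.4839)  len=0.4092
  (v3,v4,v2) [--+] → (-0.1049, 0.459706, 1.4839)–(0.293964, 0.368647, 1.4839)  len=0.4091
  (v4,v5,v2) [--+] → (-0.424824, 0.204579, 1.4839)–(-0.1049, 0.459706, 1.4839)  len=0.4092
  (v5,v6,v2) [--+] → (-0.424824, -0.204579, 1.4839)–(-0.424824, 0.204579, 1.4839)  len=0.4092
  (v6,v7,v2) [--+] → (-0.1049, -0.459706, 1.4839)–(-0.424824, -0.204579, 1.4839)  len=0.4092
  (v7,v8,v2) [--+] → (0.293964, -0.368647, 1.4839)–(-0.1049, -0.459706, 1.4839)  len=0.4091
  (v8,v1,v2) [--+] → (0.471519, 0, 1.4839)–(0.293964, -0.368647, 1.4839)  len=0.4092

Chained into 1 loop(s):
  loop 1: 7 segments, perimeter = 2.8642
Total perimeter = 2.864


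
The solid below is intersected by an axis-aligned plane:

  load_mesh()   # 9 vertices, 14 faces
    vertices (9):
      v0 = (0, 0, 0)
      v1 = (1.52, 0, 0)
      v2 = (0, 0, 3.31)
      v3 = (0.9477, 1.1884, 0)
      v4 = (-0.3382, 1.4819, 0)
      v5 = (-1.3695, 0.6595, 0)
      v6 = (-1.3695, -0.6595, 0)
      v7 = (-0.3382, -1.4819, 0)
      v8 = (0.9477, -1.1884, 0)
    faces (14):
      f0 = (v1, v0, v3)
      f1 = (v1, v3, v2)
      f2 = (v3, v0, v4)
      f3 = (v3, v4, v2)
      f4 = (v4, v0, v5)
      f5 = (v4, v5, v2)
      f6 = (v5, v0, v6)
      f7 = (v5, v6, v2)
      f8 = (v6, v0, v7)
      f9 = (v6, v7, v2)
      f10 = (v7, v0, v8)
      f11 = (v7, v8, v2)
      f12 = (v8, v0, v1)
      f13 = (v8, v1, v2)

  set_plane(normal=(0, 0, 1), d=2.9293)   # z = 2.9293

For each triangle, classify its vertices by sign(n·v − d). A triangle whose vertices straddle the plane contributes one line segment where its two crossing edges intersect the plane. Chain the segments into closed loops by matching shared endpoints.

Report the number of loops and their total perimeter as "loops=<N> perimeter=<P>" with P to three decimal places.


loops=1 perimeter=1.062

Straddling triangles (7 of 14):
  (v1,v3,v2) [--+] → (0.109, 0.136684, 2.9293)–(0.174823, 0, 2.9293)  len=0.1517
  (v3,v4,v2) [--+] → (-0.0388981, 0.170441, 2.9293)–(0.109, 0.136684, 2.9293)  len=0.1517
  (v4,v5,v2) [--+] → (-0.157513, 0.0758525, 2.9293)–(-0.0388981, 0.170441, 2.9293)  len=0.1517
  (v5,v6,v2) [--+] → (-0.157513, -0.0758525, 2.9293)–(-0.157513, 0.0758525, 2.9293)  len=0.1517
  (v6,v7,v2) [--+] → (-0.0388981, -0.170441, 2.9293)–(-0.157513, -0.0758525, 2.9293)  len=0.1517
  (v7,v8,v2) [--+] → (0.109, -0.136684, 2.9293)–(-0.0388981, -0.170441, 2.9293)  len=0.1517
  (v8,v1,v2) [--+] → (0.174823, 0, 2.9293)–(0.109, -0.136684, 2.9293)  len=0.1517

Chained into 1 loop(s):
  loop 1: 7 segments, perimeter = 1.0619
Total perimeter = 1.062


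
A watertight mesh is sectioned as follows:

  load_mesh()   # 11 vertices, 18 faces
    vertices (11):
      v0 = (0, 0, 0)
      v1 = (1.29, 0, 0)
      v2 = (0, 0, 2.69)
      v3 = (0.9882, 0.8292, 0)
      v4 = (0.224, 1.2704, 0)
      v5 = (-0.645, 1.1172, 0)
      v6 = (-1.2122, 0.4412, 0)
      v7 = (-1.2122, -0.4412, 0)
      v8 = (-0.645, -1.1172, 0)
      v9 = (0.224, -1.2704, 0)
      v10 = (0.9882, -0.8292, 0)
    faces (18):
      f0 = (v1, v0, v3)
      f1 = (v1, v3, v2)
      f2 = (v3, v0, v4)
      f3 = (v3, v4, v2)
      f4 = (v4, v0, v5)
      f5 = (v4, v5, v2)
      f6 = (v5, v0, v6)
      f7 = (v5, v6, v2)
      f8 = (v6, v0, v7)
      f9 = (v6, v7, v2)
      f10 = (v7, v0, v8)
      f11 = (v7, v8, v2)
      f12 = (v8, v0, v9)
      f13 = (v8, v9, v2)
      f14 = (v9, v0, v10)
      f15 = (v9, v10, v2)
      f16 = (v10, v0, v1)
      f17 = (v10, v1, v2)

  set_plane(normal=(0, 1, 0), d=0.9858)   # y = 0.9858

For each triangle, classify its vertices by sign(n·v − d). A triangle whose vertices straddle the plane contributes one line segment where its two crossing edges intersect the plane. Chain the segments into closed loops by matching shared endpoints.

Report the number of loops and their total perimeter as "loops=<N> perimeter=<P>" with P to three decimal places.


loops=1 perimeter=3.447

Straddling triangles (6 of 18):
  (v3,v0,v4) [--+] → (0.173819, 0.9858, 0)–(0.716954, 0.9858, 0)  len=0.5431
  (v3,v4,v2) [-+-] → (0.716954, 0.9858, 0)–(0.173819, 0.9858, 0.602624)  len=0.8113
  (v4,v0,v5) [+-+] → (0.173819, 0.9858, 0)–(-0.569138, 0.9858, 0)  len=0.7430
  (v4,v5,v2) [++-] → (-0.569138, 0.9858, 0.316386)–(0.173819, 0.9858, 0.602624)  len=0.7962
  (v5,v0,v6) [+--] → (-0.569138, 0.9858, 0)–(-0.755252, 0.9858, 0)  len=0.1861
  (v5,v6,v2) [+--] → (-0.755252, 0.9858, 0)–(-0.569138, 0.9858, 0.316386)  len=0.3671

Chained into 1 loop(s):
  loop 1: 6 segments, perimeter = 3.4467
Total perimeter = 3.447


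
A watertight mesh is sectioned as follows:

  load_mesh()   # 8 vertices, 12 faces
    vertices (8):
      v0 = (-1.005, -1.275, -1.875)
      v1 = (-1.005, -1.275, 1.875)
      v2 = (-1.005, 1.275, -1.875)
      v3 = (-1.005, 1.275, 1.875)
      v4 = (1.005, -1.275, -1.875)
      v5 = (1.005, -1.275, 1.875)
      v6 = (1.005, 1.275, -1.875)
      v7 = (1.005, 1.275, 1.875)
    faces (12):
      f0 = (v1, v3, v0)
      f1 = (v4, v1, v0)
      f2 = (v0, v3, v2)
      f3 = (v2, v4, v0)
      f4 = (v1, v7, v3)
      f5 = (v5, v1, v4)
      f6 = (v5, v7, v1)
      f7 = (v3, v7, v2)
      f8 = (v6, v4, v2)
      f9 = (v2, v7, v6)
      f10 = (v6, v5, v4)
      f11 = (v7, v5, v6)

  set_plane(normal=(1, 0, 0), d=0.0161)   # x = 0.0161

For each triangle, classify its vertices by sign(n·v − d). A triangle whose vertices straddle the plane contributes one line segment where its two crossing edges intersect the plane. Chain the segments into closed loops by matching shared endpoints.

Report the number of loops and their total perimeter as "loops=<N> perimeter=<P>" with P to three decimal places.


Straddling triangles (8 of 12):
  (v4,v1,v0) [+--] → (0.0161, -1.275, -0.0300373)–(0.0161, -1.275, -1.875)  len=1.8450
  (v2,v4,v0) [-+-] → (0.0161, -0.0204254, -1.875)–(0.0161, -1.275, -1.875)  len=1.2546
  (v1,v7,v3) [-+-] → (0.0161, 0.0204254, 1.875)–(0.0161, 1.275, 1.875)  len=1.2546
  (v5,v1,v4) [+-+] → (0.0161, -1.275, 1.875)–(0.0161, -1.275, -0.0300373)  len=1.9050
  (v5,v7,v1) [++-] → (0.0161, 0.0204254, 1.875)–(0.0161, -1.275, 1.875)  len=1.2954
  (v3,v7,v2) [-+-] → (0.0161, 1.275, 1.875)–(0.0161, 1.275, 0.0300373)  len=1.8450
  (v6,v4,v2) [++-] → (0.0161, -0.0204254, -1.875)–(0.0161, 1.275, -1.875)  len=1.2954
  (v2,v7,v6) [-++] → (0.0161, 1.275, 0.0300373)–(0.0161, 1.275, -1.875)  len=1.9050

Chained into 1 loop(s):
  loop 1: 8 segments, perimeter = 12.6000
Total perimeter = 12.600

loops=1 perimeter=12.600


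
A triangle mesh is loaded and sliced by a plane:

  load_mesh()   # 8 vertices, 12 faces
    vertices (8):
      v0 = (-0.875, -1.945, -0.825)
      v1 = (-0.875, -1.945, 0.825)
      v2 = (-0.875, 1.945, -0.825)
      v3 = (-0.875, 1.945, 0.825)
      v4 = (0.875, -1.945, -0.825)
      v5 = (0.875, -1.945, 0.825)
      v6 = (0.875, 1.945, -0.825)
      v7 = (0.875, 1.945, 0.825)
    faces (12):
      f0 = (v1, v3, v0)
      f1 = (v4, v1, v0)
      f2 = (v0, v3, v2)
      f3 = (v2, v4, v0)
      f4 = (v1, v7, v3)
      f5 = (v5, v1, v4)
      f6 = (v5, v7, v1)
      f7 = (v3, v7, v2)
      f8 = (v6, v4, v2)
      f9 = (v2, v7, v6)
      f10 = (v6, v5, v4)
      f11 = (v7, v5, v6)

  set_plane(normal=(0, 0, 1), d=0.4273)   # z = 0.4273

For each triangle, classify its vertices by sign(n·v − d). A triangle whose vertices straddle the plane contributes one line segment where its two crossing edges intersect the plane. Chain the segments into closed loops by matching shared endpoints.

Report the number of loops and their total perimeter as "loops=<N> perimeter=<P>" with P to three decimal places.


Straddling triangles (8 of 12):
  (v1,v3,v0) [++-] → (-0.875, 1.00739, 0.4273)–(-0.875, -1.945, 0.4273)  len=2.9524
  (v4,v1,v0) [-+-] → (-0.453197, -1.945, 0.4273)–(-0.875, -1.945, 0.4273)  len=0.4218
  (v0,v3,v2) [-+-] → (-0.875, 1.00739, 0.4273)–(-0.875, 1.945, 0.4273)  len=0.9376
  (v5,v1,v4) [++-] → (-0.453197, -1.945, 0.4273)–(0.875, -1.945, 0.4273)  len=1.3282
  (v3,v7,v2) [++-] → (0.453197, 1.945, 0.4273)–(-0.875, 1.945, 0.4273)  len=1.3282
  (v2,v7,v6) [-+-] → (0.453197, 1.945, 0.4273)–(0.875, 1.945, 0.4273)  len=0.4218
  (v6,v5,v4) [-+-] → (0.875, -1.00739, 0.4273)–(0.875, -1.945, 0.4273)  len=0.9376
  (v7,v5,v6) [++-] → (0.875, -1.00739, 0.4273)–(0.875, 1.945, 0.4273)  len=2.9524

Chained into 1 loop(s):
  loop 1: 8 segments, perimeter = 11.2800
Total perimeter = 11.280

loops=1 perimeter=11.280


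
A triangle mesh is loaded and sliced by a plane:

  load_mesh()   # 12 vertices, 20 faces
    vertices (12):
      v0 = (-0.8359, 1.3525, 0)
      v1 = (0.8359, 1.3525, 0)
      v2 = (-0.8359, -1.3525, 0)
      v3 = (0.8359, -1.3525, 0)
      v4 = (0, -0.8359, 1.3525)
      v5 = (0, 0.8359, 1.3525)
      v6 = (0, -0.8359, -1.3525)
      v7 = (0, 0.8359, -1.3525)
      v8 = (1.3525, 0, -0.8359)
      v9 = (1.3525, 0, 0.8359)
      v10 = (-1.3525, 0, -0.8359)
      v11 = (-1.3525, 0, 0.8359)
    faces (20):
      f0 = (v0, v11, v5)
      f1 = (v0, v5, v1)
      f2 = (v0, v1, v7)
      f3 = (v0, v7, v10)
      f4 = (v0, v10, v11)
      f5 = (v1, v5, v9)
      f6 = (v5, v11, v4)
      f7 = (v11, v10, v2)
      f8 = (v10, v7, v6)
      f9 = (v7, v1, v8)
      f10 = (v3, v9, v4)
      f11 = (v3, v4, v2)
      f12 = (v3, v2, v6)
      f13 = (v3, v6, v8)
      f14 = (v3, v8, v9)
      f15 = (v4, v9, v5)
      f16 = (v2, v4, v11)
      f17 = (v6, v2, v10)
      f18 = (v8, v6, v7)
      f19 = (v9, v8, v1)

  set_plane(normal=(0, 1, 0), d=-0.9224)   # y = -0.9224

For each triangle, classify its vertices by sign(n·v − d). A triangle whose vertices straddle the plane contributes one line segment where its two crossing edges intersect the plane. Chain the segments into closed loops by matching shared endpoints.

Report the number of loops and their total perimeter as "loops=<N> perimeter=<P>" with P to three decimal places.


loops=1 perimeter=6.489

Straddling triangles (8 of 20):
  (v11,v10,v2) [++-] → (-1.00018, -0.9224, -0.265819)–(-1.00018, -0.9224, 0.265819)  len=0.5316
  (v3,v9,v4) [-++] → (1.00018, -0.9224, 0.265819)–(0.139964, -0.9224, 1.12604)  len=1.2165
  (v3,v4,v2) [-+-] → (0.139964, -0.9224, 1.12604)–(-0.139964, -0.9224, 1.12604)  len=0.2799
  (v3,v2,v6) [--+] → (-0.139964, -0.9224, -1.12604)–(0.139964, -0.9224, -1.12604)  len=0.2799
  (v3,v6,v8) [-++] → (0.139964, -0.9224, -1.12604)–(1.00018, -0.9224, -0.265819)  len=1.2165
  (v3,v8,v9) [-++] → (1.00018, -0.9224, -0.265819)–(1.00018, -0.9224, 0.265819)  len=0.5316
  (v2,v4,v11) [-++] → (-0.139964, -0.9224, 1.12604)–(-1.00018, -0.9224, 0.265819)  len=1.2165
  (v6,v2,v10) [+-+] → (-0.139964, -0.9224, -1.12604)–(-1.00018, -0.9224, -0.265819)  len=1.2165

Chained into 1 loop(s):
  loop 1: 8 segments, perimeter = 6.4893
Total perimeter = 6.489


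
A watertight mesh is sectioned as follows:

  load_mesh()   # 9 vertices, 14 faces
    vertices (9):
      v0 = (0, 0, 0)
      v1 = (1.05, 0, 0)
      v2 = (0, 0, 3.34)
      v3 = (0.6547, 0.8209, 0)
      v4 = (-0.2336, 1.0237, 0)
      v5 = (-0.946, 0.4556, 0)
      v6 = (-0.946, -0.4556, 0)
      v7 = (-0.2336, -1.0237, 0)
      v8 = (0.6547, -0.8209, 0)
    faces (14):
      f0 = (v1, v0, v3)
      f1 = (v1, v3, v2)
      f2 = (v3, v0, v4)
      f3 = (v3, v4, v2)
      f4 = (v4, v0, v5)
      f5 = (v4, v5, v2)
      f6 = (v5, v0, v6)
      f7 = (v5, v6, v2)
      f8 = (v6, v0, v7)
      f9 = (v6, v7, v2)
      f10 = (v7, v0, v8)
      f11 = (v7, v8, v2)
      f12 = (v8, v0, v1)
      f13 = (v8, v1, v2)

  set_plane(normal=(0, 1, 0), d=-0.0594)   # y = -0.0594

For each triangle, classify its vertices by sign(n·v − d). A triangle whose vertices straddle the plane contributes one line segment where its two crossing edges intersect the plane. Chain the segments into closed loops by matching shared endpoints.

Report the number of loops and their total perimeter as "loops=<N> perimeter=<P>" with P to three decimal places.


Straddling triangles (8 of 14):
  (v5,v0,v6) [++-] → (-0.123337, -0.0594, 0)–(-0.946, -0.0594, 0)  len=0.8227
  (v5,v6,v2) [+-+] → (-0.946, -0.0594, 0)–(-0.123337, -0.0594, 2.90454)  len=3.0188
  (v6,v0,v7) [-+-] → (-0.123337, -0.0594, 0)–(-0.0135546, -0.0594, 0)  len=0.1098
  (v6,v7,v2) [--+] → (-0.0135546, -0.0594, 3.1462)–(-0.123337, -0.0594, 2.90454)  len=0.2654
  (v7,v0,v8) [-+-] → (-0.0135546, -0.0594, 0)–(0.0473738, -0.0594, 0)  len=0.0609
  (v7,v8,v2) [--+] → (0.0473738, -0.0594, 3.09832)–(-0.0135546, -0.0594, 3.1462)  len=0.0775
  (v8,v0,v1) [-++] → (0.0473738, -0.0594, 0)–(1.0214, -0.0594, 0)  len=0.9740
  (v8,v1,v2) [-++] → (1.0214, -0.0594, 0)–(0.0473738, -0.0594, 3.09832)  len=3.2478

Chained into 1 loop(s):
  loop 1: 8 segments, perimeter = 8.5769
Total perimeter = 8.577

loops=1 perimeter=8.577


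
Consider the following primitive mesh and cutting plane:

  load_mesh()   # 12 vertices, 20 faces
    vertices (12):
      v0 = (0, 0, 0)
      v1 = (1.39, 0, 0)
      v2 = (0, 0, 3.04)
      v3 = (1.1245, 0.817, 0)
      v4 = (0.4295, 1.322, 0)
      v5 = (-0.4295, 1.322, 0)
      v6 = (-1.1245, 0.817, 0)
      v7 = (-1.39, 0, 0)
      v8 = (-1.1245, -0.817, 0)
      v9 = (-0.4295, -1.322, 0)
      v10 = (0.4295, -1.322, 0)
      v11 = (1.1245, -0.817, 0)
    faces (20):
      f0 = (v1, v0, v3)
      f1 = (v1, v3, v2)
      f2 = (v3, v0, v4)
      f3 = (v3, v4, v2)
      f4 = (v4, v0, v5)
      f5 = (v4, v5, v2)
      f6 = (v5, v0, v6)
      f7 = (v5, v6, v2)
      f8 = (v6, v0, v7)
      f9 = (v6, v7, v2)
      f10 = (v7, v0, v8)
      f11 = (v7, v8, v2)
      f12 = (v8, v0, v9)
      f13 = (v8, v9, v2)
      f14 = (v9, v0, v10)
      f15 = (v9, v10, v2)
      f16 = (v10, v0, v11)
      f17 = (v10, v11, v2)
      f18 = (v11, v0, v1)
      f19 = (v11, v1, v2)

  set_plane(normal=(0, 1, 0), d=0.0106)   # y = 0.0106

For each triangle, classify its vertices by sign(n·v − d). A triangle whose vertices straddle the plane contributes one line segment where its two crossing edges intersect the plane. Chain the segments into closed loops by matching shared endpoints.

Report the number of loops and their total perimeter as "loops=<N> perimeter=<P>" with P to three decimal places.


loops=1 perimeter=9.416

Straddling triangles (10 of 20):
  (v1,v0,v3) [--+] → (0.0145896, 0.0106, 0)–(1.38656, 0.0106, 0)  len=1.3720
  (v1,v3,v2) [-+-] → (1.38656, 0.0106, 0)–(0.0145896, 0.0106, 3.00056)  len=3.2993
  (v3,v0,v4) [+-+] → (0.0145896, 0.0106, 0)–(0.0034438, 0.0106, 0)  len=0.0111
  (v3,v4,v2) [++-] → (0.0034438, 0.0106, 3.01562)–(0.0145896, 0.0106, 3.00056)  len=0.0187
  (v4,v0,v5) [+-+] → (0.0034438, 0.0106, 0)–(-0.0034438, 0.0106, 0)  len=0.0069
  (v4,v5,v2) [++-] → (-0.0034438, 0.0106, 3.01562)–(0.0034438, 0.0106, 3.01562)  len=0.0069
  (v5,v0,v6) [+-+] → (-0.0034438, 0.0106, 0)–(-0.0145896, 0.0106, 0)  len=0.0111
  (v5,v6,v2) [++-] → (-0.0145896, 0.0106, 3.00056)–(-0.0034438, 0.0106, 3.01562)  len=0.0187
  (v6,v0,v7) [+--] → (-0.0145896, 0.0106, 0)–(-1.38656, 0.0106, 0)  len=1.3720
  (v6,v7,v2) [+--] → (-1.38656, 0.0106, 0)–(-0.0145896, 0.0106, 3.00056)  len=3.2993

Chained into 1 loop(s):
  loop 1: 10 segments, perimeter = 9.4162
Total perimeter = 9.416


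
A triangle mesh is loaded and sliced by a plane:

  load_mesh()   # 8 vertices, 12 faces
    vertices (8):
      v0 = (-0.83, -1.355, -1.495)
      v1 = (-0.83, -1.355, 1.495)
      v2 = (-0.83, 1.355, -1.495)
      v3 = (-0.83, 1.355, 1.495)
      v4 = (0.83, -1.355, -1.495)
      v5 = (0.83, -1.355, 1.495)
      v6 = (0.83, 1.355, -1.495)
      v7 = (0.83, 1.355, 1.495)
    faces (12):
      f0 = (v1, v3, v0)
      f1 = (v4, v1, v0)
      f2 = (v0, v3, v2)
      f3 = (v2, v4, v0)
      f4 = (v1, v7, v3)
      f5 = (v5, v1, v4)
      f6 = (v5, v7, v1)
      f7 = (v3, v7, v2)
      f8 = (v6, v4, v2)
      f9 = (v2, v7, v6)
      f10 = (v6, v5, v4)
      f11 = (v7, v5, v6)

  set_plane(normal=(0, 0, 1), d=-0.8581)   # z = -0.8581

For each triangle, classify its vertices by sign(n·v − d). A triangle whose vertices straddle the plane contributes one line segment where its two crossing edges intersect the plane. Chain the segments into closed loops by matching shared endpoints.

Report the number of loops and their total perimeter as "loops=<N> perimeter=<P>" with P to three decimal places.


loops=1 perimeter=8.740

Straddling triangles (8 of 12):
  (v1,v3,v0) [++-] → (-0.83, -0.777743, -0.8581)–(-0.83, -1.355, -0.8581)  len=0.5773
  (v4,v1,v0) [-+-] → (0.476403, -1.355, -0.8581)–(-0.83, -1.355, -0.8581)  len=1.3064
  (v0,v3,v2) [-+-] → (-0.83, -0.777743, -0.8581)–(-0.83, 1.355, -0.8581)  len=2.1327
  (v5,v1,v4) [++-] → (0.476403, -1.355, -0.8581)–(0.83, -1.355, -0.8581)  len=0.3536
  (v3,v7,v2) [++-] → (-0.476403, 1.355, -0.8581)–(-0.83, 1.355, -0.8581)  len=0.3536
  (v2,v7,v6) [-+-] → (-0.476403, 1.355, -0.8581)–(0.83, 1.355, -0.8581)  len=1.3064
  (v6,v5,v4) [-+-] → (0.83, 0.777743, -0.8581)–(0.83, -1.355, -0.8581)  len=2.1327
  (v7,v5,v6) [++-] → (0.83, 0.777743, -0.8581)–(0.83, 1.355, -0.8581)  len=0.5773

Chained into 1 loop(s):
  loop 1: 8 segments, perimeter = 8.7400
Total perimeter = 8.740


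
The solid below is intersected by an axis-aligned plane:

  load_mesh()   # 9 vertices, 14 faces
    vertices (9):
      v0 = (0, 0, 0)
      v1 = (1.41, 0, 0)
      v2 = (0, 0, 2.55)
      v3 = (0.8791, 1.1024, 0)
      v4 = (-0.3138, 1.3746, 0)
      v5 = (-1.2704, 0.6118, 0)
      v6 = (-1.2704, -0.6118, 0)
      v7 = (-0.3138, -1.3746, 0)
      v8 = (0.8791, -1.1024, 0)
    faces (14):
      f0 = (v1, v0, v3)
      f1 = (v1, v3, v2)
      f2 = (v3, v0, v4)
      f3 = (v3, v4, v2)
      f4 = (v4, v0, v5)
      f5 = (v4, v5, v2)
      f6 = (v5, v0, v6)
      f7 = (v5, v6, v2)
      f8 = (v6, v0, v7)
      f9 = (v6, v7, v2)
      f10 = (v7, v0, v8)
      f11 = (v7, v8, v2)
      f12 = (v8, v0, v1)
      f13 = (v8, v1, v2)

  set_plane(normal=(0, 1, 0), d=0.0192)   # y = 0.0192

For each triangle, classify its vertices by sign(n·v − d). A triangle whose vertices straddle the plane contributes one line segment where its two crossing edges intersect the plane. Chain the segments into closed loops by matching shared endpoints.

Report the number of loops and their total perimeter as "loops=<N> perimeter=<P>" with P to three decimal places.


Straddling triangles (8 of 14):
  (v1,v0,v3) [--+] → (0.0153109, 0.0192, 0)–(1.40075, 0.0192, 0)  len=1.3854
  (v1,v3,v2) [-+-] → (1.40075, 0.0192, 0)–(0.0153109, 0.0192, 2.50559)  len=2.8631
  (v3,v0,v4) [+-+] → (0.0153109, 0.0192, 0)–(-0.00438306, 0.0192, 0)  len=0.0197
  (v3,v4,v2) [++-] → (-0.00438306, 0.0192, 2.51438)–(0.0153109, 0.0192, 2.50559)  len=0.0216
  (v4,v0,v5) [+-+] → (-0.00438306, 0.0192, 0)–(-0.0398687, 0.0192, 0)  len=0.0355
  (v4,v5,v2) [++-] → (-0.0398687, 0.0192, 2.46997)–(-0.00438306, 0.0192, 2.51438)  len=0.0568
  (v5,v0,v6) [+--] → (-0.0398687, 0.0192, 0)–(-1.2704, 0.0192, 0)  len=1.2305
  (v5,v6,v2) [+--] → (-1.2704, 0.0192, 0)–(-0.0398687, 0.0192, 2.46997)  len=2.7595

Chained into 1 loop(s):
  loop 1: 8 segments, perimeter = 8.3722
Total perimeter = 8.372

loops=1 perimeter=8.372


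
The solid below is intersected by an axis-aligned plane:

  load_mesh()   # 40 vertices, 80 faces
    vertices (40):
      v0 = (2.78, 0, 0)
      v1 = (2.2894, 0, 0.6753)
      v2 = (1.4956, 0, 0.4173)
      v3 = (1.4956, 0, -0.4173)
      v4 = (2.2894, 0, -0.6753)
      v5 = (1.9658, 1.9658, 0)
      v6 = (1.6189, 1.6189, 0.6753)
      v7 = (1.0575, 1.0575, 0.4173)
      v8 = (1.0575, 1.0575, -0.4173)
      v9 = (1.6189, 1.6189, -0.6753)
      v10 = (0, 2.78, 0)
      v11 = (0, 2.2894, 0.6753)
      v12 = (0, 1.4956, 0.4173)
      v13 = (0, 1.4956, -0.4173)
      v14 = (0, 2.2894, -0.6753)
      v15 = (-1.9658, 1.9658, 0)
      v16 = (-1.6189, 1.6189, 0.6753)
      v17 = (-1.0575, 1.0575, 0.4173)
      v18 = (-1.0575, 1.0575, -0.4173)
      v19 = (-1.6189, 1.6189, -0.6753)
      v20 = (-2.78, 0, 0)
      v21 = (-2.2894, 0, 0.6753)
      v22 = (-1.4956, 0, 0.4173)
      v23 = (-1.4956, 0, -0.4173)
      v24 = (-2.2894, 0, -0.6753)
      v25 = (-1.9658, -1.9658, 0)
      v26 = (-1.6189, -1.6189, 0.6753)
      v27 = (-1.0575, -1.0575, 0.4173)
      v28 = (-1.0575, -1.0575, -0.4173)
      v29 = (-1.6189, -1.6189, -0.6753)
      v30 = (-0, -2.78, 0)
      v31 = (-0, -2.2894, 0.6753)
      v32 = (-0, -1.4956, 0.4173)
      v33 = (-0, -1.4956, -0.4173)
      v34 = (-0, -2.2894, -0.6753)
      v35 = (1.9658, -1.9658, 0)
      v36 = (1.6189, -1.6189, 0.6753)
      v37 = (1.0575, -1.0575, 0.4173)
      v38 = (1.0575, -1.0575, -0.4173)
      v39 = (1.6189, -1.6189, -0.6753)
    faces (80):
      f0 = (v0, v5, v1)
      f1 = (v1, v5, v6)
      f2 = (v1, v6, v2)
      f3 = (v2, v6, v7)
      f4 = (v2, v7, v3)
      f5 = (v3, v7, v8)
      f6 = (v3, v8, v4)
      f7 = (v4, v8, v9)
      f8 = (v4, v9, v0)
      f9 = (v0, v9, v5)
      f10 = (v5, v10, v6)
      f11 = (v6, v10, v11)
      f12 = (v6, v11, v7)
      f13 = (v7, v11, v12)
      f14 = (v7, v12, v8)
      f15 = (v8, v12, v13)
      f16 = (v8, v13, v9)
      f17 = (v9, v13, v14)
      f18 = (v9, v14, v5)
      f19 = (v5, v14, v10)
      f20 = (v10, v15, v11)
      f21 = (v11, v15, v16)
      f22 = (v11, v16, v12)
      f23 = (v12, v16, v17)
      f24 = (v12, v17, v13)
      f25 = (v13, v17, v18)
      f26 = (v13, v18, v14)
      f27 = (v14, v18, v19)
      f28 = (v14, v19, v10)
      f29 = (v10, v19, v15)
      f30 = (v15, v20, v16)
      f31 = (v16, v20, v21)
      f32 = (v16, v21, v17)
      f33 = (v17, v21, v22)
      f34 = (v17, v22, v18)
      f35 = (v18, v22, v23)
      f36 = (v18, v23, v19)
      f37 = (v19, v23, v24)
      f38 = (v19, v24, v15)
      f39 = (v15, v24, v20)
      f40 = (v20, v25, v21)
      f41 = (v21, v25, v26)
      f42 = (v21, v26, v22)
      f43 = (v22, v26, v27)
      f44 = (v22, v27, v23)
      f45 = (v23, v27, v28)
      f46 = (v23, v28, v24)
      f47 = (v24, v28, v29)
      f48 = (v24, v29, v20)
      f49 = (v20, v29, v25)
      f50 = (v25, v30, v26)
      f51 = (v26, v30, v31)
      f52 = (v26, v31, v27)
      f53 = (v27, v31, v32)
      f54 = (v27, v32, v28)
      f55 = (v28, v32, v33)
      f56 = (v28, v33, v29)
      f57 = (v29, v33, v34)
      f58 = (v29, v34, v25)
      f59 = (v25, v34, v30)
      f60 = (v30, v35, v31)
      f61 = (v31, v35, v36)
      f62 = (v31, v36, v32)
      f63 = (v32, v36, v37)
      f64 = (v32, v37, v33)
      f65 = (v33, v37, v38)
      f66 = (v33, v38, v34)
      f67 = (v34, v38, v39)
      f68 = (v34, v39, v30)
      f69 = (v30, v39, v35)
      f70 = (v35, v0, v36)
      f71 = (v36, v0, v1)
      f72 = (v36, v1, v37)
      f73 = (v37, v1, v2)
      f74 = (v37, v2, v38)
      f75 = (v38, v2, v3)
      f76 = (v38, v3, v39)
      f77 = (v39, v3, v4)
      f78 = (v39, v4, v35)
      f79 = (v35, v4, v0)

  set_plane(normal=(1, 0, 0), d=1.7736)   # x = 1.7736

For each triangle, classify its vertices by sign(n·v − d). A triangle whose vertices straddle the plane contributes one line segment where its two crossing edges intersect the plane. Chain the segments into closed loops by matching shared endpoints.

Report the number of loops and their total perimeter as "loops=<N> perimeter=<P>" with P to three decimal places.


Straddling triangles (18 of 80):
  (v1,v5,v6) [++-] → (1.7736, 1.7736, 0.37415)–(1.7736, 1.24538, 0.6753)  len=0.6080
  (v1,v6,v2) [+--] → (1.7736, 1.24538, 0.6753)–(1.7736, 0, 0.507655)  len=1.2566
  (v3,v8,v4) [--+] → (1.7736, 0.442778, -0.567275)–(1.7736, 0, -0.507655)  len=0.4468
  (v4,v8,v9) [+--] → (1.7736, 0.442778, -0.567275)–(1.7736, 1.24538, -0.6753)  len=0.8098
  (v4,v9,v0) [+-+] → (1.7736, 1.24538, -0.6753)–(1.7736, 1.4032, -0.585326)  len=0.1817
  (v0,v9,v5) [+-+] → (1.7736, 1.4032, -0.585326)–(1.7736, 1.7736, -0.37415)  len=0.4264
  (v5,v10,v6) [+--] → (1.7736, 2.04541, 0)–(1.7736, 1.7736, 0.37415)  len=0.4625
  (v9,v14,v5) [--+] → (1.7736, 1.99744, -0.0660254)–(1.7736, 1.7736, -0.37415)  len=0.3808
  (v5,v14,v10) [+--] → (1.7736, 1.99744, -0.0660254)–(1.7736, 2.04541, 0)  len=0.0816
  (v30,v35,v31) [-+-] → (1.7736, -2.04541, 0)–(1.7736, -1.99744, 0.0660254)  len=0.0816
  (v31,v35,v36) [-+-] → (1.7736, -1.99744, 0.0660254)–(1.7736, -1.7736, 0.37415)  len=0.3808
  (v30,v39,v35) [--+] → (1.7736, -1.7736, -0.37415)–(1.7736, -2.04541, 0)  len=0.4625
  (v35,v0,v36) [++-] → (1.7736, -1.4032, 0.585326)–(1.7736, -1.7736, 0.37415)  len=0.4264
  (v36,v0,v1) [-++] → (1.7736, -1.4032, 0.585326)–(1.7736, -1.24538, 0.6753)  len=0.1817
  (v36,v1,v37) [-+-] → (1.7736, -1.24538, 0.6753)–(1.7736, -0.442778, 0.567275)  len=0.8098
  (v37,v1,v2) [-+-] → (1.7736, -0.442778, 0.567275)–(1.7736, 0, 0.507655)  len=0.4468
  (v39,v3,v4) [--+] → (1.7736, 0, -0.507655)–(1.7736, -1.24538, -0.6753)  len=1.2566
  (v39,v4,v35) [-++] → (1.7736, -1.24538, -0.6753)–(1.7736, -1.7736, -0.37415)  len=0.6080

Chained into 1 loop(s):
  loop 1: 18 segments, perimeter = 9.3084
Total perimeter = 9.308

loops=1 perimeter=9.308
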